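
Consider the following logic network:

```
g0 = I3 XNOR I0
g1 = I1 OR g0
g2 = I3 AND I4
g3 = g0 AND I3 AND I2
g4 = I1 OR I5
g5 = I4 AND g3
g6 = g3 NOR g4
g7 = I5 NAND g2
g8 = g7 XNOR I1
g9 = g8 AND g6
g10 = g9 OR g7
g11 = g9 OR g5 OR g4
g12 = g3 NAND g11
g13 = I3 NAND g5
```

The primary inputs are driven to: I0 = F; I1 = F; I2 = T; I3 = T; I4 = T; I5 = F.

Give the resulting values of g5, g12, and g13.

g5 = F, g12 = T, g13 = T

g0 = I3 XNOR I0 = T XNOR F = F
g2 = I3 AND I4 = T AND T = T
g3 = g0 AND I3 AND I2 = F AND T AND T = F
g4 = I1 OR I5 = F OR F = F
g5 = I4 AND g3 = T AND F = F
g6 = g3 NOR g4 = F NOR F = T
g7 = I5 NAND g2 = F NAND T = T
g8 = g7 XNOR I1 = T XNOR F = F
g9 = g8 AND g6 = F AND T = F
g11 = g9 OR g5 OR g4 = F OR F OR F = F
g12 = g3 NAND g11 = F NAND F = T
g13 = I3 NAND g5 = T NAND F = T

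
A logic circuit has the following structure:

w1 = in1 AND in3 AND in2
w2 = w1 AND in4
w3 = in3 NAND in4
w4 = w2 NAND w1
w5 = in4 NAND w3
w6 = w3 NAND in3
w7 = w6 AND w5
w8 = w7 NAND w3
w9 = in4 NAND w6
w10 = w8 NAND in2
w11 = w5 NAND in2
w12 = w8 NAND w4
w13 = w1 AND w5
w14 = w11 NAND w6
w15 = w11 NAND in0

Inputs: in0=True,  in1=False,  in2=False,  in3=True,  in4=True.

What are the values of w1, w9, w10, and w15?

w1 = False, w9 = False, w10 = True, w15 = False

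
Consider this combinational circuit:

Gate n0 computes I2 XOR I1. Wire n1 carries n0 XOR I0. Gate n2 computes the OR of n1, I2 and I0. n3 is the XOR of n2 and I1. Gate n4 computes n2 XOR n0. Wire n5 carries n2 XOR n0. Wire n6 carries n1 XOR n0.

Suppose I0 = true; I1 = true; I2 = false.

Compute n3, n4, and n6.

n0 = I2 XOR I1 = false XOR true = true
n1 = n0 XOR I0 = true XOR true = false
n2 = n1 OR I2 OR I0 = false OR false OR true = true
n3 = n2 XOR I1 = true XOR true = false
n4 = n2 XOR n0 = true XOR true = false
n6 = n1 XOR n0 = false XOR true = true

n3 = false, n4 = false, n6 = true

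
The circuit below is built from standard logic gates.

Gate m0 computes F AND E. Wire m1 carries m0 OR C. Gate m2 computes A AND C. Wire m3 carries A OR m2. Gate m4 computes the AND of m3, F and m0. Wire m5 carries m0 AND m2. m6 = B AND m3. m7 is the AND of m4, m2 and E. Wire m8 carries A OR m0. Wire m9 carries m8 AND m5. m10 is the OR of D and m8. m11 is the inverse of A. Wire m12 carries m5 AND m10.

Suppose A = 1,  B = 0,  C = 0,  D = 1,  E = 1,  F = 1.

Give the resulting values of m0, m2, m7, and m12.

m0 = F AND E = 1 AND 1 = 1
m2 = A AND C = 1 AND 0 = 0
m3 = A OR m2 = 1 OR 0 = 1
m4 = m3 AND F AND m0 = 1 AND 1 AND 1 = 1
m5 = m0 AND m2 = 1 AND 0 = 0
m7 = m4 AND m2 AND E = 1 AND 0 AND 1 = 0
m8 = A OR m0 = 1 OR 1 = 1
m10 = D OR m8 = 1 OR 1 = 1
m12 = m5 AND m10 = 0 AND 1 = 0

m0 = 1, m2 = 0, m7 = 0, m12 = 0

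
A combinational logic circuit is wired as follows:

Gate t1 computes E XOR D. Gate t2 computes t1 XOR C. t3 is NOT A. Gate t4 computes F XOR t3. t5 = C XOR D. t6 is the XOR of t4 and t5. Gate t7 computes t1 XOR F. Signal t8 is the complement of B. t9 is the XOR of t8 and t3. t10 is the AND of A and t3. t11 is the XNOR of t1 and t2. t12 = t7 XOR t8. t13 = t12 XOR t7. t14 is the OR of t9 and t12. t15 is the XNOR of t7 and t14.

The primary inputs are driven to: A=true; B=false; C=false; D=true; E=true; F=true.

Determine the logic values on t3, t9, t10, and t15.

t3 = false, t9 = true, t10 = false, t15 = true

t1 = E XOR D = true XOR true = false
t3 = NOT A = NOT true = false
t7 = t1 XOR F = false XOR true = true
t8 = NOT B = NOT false = true
t9 = t8 XOR t3 = true XOR false = true
t10 = A AND t3 = true AND false = false
t12 = t7 XOR t8 = true XOR true = false
t14 = t9 OR t12 = true OR false = true
t15 = t7 XNOR t14 = true XNOR true = true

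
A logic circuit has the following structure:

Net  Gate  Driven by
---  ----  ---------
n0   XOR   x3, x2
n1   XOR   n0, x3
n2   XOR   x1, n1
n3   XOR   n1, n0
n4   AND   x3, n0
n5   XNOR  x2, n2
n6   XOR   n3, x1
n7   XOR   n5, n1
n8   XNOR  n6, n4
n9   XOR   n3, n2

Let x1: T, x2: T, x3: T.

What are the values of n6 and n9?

n6 = F; n9 = T

n0 = x3 XOR x2 = T XOR T = F
n1 = n0 XOR x3 = F XOR T = T
n2 = x1 XOR n1 = T XOR T = F
n3 = n1 XOR n0 = T XOR F = T
n6 = n3 XOR x1 = T XOR T = F
n9 = n3 XOR n2 = T XOR F = T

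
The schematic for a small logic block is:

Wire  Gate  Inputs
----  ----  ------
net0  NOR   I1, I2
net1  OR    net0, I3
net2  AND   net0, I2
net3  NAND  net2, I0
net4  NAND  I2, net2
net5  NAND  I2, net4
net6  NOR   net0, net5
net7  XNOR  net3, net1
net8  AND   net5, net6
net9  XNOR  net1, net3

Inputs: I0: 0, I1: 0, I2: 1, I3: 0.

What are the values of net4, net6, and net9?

net4 = 1, net6 = 1, net9 = 0

net0 = I1 NOR I2 = 0 NOR 1 = 0
net1 = net0 OR I3 = 0 OR 0 = 0
net2 = net0 AND I2 = 0 AND 1 = 0
net3 = net2 NAND I0 = 0 NAND 0 = 1
net4 = I2 NAND net2 = 1 NAND 0 = 1
net5 = I2 NAND net4 = 1 NAND 1 = 0
net6 = net0 NOR net5 = 0 NOR 0 = 1
net9 = net1 XNOR net3 = 0 XNOR 1 = 0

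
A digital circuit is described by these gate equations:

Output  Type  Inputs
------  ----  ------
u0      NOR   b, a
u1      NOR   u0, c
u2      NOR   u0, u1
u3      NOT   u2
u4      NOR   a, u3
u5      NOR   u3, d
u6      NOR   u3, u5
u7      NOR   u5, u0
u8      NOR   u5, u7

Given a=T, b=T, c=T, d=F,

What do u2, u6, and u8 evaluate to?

u0 = b NOR a = T NOR T = F
u1 = u0 NOR c = F NOR T = F
u2 = u0 NOR u1 = F NOR F = T
u3 = NOT u2 = NOT T = F
u5 = u3 NOR d = F NOR F = T
u6 = u3 NOR u5 = F NOR T = F
u7 = u5 NOR u0 = T NOR F = F
u8 = u5 NOR u7 = T NOR F = F

u2 = T; u6 = F; u8 = F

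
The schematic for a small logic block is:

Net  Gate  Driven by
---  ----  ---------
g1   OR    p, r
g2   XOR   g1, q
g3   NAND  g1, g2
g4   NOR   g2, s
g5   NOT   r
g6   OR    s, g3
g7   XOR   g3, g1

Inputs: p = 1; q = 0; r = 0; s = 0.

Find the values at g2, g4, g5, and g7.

g2 = 1, g4 = 0, g5 = 1, g7 = 1

g1 = p OR r = 1 OR 0 = 1
g2 = g1 XOR q = 1 XOR 0 = 1
g3 = g1 NAND g2 = 1 NAND 1 = 0
g4 = g2 NOR s = 1 NOR 0 = 0
g5 = NOT r = NOT 0 = 1
g7 = g3 XOR g1 = 0 XOR 1 = 1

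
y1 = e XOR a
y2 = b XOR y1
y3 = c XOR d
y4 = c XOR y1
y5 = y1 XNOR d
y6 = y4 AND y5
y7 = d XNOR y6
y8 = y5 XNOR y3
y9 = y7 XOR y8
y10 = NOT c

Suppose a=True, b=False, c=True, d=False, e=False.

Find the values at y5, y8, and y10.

y1 = e XOR a = False XOR True = True
y3 = c XOR d = True XOR False = True
y5 = y1 XNOR d = True XNOR False = False
y8 = y5 XNOR y3 = False XNOR True = False
y10 = NOT c = NOT True = False

y5 = False, y8 = False, y10 = False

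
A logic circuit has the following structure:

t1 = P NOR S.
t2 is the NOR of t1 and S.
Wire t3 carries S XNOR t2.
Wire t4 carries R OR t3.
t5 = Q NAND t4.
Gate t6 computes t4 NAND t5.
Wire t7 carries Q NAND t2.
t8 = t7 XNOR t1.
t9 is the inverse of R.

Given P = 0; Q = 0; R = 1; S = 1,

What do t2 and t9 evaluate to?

t1 = P NOR S = 0 NOR 1 = 0
t2 = t1 NOR S = 0 NOR 1 = 0
t9 = NOT R = NOT 1 = 0

t2 = 0, t9 = 0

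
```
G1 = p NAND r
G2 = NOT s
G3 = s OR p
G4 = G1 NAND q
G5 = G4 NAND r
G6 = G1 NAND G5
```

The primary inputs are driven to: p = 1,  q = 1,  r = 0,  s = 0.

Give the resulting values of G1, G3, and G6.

G1 = 1  G3 = 1  G6 = 0

G1 = p NAND r = 1 NAND 0 = 1
G3 = s OR p = 0 OR 1 = 1
G4 = G1 NAND q = 1 NAND 1 = 0
G5 = G4 NAND r = 0 NAND 0 = 1
G6 = G1 NAND G5 = 1 NAND 1 = 0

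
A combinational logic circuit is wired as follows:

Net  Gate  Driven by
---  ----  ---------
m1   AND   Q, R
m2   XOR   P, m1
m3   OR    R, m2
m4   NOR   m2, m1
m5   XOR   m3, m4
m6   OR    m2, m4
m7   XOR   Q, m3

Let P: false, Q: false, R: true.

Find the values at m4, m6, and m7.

m1 = Q AND R = false AND true = false
m2 = P XOR m1 = false XOR false = false
m3 = R OR m2 = true OR false = true
m4 = m2 NOR m1 = false NOR false = true
m6 = m2 OR m4 = false OR true = true
m7 = Q XOR m3 = false XOR true = true

m4 = true  m6 = true  m7 = true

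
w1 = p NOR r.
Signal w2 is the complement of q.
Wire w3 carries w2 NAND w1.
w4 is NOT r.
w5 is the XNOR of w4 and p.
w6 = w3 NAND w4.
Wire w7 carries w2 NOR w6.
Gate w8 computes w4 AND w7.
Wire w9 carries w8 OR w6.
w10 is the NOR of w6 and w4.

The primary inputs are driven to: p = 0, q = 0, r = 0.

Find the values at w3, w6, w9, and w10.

w1 = p NOR r = 0 NOR 0 = 1
w2 = NOT q = NOT 0 = 1
w3 = w2 NAND w1 = 1 NAND 1 = 0
w4 = NOT r = NOT 0 = 1
w6 = w3 NAND w4 = 0 NAND 1 = 1
w7 = w2 NOR w6 = 1 NOR 1 = 0
w8 = w4 AND w7 = 1 AND 0 = 0
w9 = w8 OR w6 = 0 OR 1 = 1
w10 = w6 NOR w4 = 1 NOR 1 = 0

w3 = 0  w6 = 1  w9 = 1  w10 = 0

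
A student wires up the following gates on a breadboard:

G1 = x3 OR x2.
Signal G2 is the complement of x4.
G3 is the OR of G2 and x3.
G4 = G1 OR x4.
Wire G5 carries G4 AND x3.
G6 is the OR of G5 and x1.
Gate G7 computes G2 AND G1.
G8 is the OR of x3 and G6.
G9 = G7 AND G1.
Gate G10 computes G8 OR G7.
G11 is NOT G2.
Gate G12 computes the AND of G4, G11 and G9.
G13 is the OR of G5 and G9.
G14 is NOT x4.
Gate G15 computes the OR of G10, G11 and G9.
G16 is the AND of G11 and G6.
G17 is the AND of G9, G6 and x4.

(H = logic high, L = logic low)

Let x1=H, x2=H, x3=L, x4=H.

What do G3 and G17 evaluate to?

G1 = x3 OR x2 = L OR H = H
G2 = NOT x4 = NOT H = L
G3 = G2 OR x3 = L OR L = L
G4 = G1 OR x4 = H OR H = H
G5 = G4 AND x3 = H AND L = L
G6 = G5 OR x1 = L OR H = H
G7 = G2 AND G1 = L AND H = L
G9 = G7 AND G1 = L AND H = L
G17 = G9 AND G6 AND x4 = L AND H AND H = L

G3 = L; G17 = L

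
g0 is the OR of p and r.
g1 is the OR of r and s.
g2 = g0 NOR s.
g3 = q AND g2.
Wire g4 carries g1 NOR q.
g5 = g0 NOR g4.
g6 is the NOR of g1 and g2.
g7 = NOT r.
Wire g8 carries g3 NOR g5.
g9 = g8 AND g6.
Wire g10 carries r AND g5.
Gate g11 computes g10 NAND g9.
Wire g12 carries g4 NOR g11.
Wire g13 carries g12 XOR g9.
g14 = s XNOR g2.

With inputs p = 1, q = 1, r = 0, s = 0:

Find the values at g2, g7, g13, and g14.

g2 = 0, g7 = 1, g13 = 1, g14 = 1

g0 = p OR r = 1 OR 0 = 1
g1 = r OR s = 0 OR 0 = 0
g2 = g0 NOR s = 1 NOR 0 = 0
g3 = q AND g2 = 1 AND 0 = 0
g4 = g1 NOR q = 0 NOR 1 = 0
g5 = g0 NOR g4 = 1 NOR 0 = 0
g6 = g1 NOR g2 = 0 NOR 0 = 1
g7 = NOT r = NOT 0 = 1
g8 = g3 NOR g5 = 0 NOR 0 = 1
g9 = g8 AND g6 = 1 AND 1 = 1
g10 = r AND g5 = 0 AND 0 = 0
g11 = g10 NAND g9 = 0 NAND 1 = 1
g12 = g4 NOR g11 = 0 NOR 1 = 0
g13 = g12 XOR g9 = 0 XOR 1 = 1
g14 = s XNOR g2 = 0 XNOR 0 = 1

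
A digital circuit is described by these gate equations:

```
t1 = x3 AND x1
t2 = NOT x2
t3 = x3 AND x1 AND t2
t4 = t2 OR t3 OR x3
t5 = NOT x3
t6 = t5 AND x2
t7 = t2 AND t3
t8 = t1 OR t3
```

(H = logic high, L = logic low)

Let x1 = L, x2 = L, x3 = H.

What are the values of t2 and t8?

t2 = H, t8 = L

t1 = x3 AND x1 = H AND L = L
t2 = NOT x2 = NOT L = H
t3 = x3 AND x1 AND t2 = H AND L AND H = L
t8 = t1 OR t3 = L OR L = L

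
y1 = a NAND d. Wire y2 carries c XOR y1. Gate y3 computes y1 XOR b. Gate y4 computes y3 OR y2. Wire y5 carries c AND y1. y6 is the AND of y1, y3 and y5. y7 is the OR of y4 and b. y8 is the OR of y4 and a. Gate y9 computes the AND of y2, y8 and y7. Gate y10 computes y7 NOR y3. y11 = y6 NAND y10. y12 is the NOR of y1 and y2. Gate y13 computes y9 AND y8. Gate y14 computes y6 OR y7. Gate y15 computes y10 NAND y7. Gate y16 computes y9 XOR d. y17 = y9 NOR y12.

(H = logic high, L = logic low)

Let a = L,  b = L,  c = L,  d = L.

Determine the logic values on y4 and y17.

y4 = H  y17 = L

y1 = a NAND d = L NAND L = H
y2 = c XOR y1 = L XOR H = H
y3 = y1 XOR b = H XOR L = H
y4 = y3 OR y2 = H OR H = H
y7 = y4 OR b = H OR L = H
y8 = y4 OR a = H OR L = H
y9 = y2 AND y8 AND y7 = H AND H AND H = H
y12 = y1 NOR y2 = H NOR H = L
y17 = y9 NOR y12 = H NOR L = L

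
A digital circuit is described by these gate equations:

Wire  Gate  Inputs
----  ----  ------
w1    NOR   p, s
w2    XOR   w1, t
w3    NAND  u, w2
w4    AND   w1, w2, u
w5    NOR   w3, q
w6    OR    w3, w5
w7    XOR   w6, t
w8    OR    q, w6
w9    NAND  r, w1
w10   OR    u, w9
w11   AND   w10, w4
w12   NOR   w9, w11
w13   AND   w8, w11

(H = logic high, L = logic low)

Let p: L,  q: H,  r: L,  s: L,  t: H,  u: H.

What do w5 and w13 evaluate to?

w5 = L, w13 = L

w1 = p NOR s = L NOR L = H
w2 = w1 XOR t = H XOR H = L
w3 = u NAND w2 = H NAND L = H
w4 = w1 AND w2 AND u = H AND L AND H = L
w5 = w3 NOR q = H NOR H = L
w6 = w3 OR w5 = H OR L = H
w8 = q OR w6 = H OR H = H
w9 = r NAND w1 = L NAND H = H
w10 = u OR w9 = H OR H = H
w11 = w10 AND w4 = H AND L = L
w13 = w8 AND w11 = H AND L = L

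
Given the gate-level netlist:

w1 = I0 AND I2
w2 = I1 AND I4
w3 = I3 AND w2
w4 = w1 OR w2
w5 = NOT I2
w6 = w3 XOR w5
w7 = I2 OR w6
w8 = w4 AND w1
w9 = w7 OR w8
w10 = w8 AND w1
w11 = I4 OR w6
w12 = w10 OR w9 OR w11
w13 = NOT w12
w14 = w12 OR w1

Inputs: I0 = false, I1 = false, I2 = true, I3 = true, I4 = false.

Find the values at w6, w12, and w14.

w6 = false; w12 = true; w14 = true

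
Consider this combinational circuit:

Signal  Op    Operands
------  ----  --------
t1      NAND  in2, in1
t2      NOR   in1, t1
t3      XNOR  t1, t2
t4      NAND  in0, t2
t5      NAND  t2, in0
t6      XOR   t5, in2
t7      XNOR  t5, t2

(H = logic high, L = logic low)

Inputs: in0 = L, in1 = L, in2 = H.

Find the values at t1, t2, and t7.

t1 = in2 NAND in1 = H NAND L = H
t2 = in1 NOR t1 = L NOR H = L
t5 = t2 NAND in0 = L NAND L = H
t7 = t5 XNOR t2 = H XNOR L = L

t1 = H, t2 = L, t7 = L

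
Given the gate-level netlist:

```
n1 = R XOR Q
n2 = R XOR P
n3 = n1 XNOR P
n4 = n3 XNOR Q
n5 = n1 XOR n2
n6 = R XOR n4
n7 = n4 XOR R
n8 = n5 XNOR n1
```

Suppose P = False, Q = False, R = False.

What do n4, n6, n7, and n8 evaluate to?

n1 = R XOR Q = False XOR False = False
n2 = R XOR P = False XOR False = False
n3 = n1 XNOR P = False XNOR False = True
n4 = n3 XNOR Q = True XNOR False = False
n5 = n1 XOR n2 = False XOR False = False
n6 = R XOR n4 = False XOR False = False
n7 = n4 XOR R = False XOR False = False
n8 = n5 XNOR n1 = False XNOR False = True

n4 = False, n6 = False, n7 = False, n8 = True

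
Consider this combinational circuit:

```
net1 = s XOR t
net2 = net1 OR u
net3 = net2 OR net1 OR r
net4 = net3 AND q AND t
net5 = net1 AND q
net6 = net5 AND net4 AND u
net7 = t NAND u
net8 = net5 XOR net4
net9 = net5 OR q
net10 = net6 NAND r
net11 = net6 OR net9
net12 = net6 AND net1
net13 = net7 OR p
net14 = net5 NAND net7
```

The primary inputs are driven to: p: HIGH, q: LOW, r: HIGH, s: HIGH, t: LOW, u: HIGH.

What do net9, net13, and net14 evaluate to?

net1 = s XOR t = HIGH XOR LOW = HIGH
net5 = net1 AND q = HIGH AND LOW = LOW
net7 = t NAND u = LOW NAND HIGH = HIGH
net9 = net5 OR q = LOW OR LOW = LOW
net13 = net7 OR p = HIGH OR HIGH = HIGH
net14 = net5 NAND net7 = LOW NAND HIGH = HIGH

net9 = LOW, net13 = HIGH, net14 = HIGH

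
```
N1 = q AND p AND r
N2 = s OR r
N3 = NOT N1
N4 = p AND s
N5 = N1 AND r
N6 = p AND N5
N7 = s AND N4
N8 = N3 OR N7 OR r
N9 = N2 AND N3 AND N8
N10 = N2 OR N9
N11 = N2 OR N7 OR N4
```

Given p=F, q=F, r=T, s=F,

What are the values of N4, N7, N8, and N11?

N4 = F; N7 = F; N8 = T; N11 = T

N1 = q AND p AND r = F AND F AND T = F
N2 = s OR r = F OR T = T
N3 = NOT N1 = NOT F = T
N4 = p AND s = F AND F = F
N7 = s AND N4 = F AND F = F
N8 = N3 OR N7 OR r = T OR F OR T = T
N11 = N2 OR N7 OR N4 = T OR F OR F = T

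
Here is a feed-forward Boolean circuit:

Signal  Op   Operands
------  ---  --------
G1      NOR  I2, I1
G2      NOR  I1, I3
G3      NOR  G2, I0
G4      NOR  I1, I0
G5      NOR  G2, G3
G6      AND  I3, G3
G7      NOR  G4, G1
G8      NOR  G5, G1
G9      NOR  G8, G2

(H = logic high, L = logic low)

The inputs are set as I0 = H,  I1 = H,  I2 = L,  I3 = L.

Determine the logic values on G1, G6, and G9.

G1 = I2 NOR I1 = L NOR H = L
G2 = I1 NOR I3 = H NOR L = L
G3 = G2 NOR I0 = L NOR H = L
G5 = G2 NOR G3 = L NOR L = H
G6 = I3 AND G3 = L AND L = L
G8 = G5 NOR G1 = H NOR L = L
G9 = G8 NOR G2 = L NOR L = H

G1 = L  G6 = L  G9 = H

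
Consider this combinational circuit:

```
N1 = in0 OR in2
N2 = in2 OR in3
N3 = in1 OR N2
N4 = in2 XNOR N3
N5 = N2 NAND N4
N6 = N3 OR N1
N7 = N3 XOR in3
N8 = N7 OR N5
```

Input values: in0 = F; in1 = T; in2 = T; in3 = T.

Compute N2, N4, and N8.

N2 = T  N4 = T  N8 = F

N2 = in2 OR in3 = T OR T = T
N3 = in1 OR N2 = T OR T = T
N4 = in2 XNOR N3 = T XNOR T = T
N5 = N2 NAND N4 = T NAND T = F
N7 = N3 XOR in3 = T XOR T = F
N8 = N7 OR N5 = F OR F = F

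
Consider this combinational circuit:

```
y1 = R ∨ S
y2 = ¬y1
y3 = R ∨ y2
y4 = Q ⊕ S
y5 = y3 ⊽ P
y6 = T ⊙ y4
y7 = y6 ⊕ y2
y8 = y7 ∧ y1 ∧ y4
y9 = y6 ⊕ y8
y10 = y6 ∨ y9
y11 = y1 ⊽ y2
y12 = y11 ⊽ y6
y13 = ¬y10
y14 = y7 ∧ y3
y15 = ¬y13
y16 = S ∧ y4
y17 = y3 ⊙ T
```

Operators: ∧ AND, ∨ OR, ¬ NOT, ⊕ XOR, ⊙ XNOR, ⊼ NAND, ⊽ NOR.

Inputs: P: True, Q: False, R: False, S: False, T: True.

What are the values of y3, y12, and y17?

y3 = True; y12 = True; y17 = True

y1 = R OR S = False OR False = False
y2 = NOT y1 = NOT False = True
y3 = R OR y2 = False OR True = True
y4 = Q XOR S = False XOR False = False
y6 = T XNOR y4 = True XNOR False = False
y11 = y1 NOR y2 = False NOR True = False
y12 = y11 NOR y6 = False NOR False = True
y17 = y3 XNOR T = True XNOR True = True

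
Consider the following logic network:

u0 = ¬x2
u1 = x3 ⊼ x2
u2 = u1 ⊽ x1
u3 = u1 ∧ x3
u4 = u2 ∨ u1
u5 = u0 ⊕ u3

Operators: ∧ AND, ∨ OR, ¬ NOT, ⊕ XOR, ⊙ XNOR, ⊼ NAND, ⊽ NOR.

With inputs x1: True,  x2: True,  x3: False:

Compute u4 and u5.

u0 = NOT x2 = NOT True = False
u1 = x3 NAND x2 = False NAND True = True
u2 = u1 NOR x1 = True NOR True = False
u3 = u1 AND x3 = True AND False = False
u4 = u2 OR u1 = False OR True = True
u5 = u0 XOR u3 = False XOR False = False

u4 = True, u5 = False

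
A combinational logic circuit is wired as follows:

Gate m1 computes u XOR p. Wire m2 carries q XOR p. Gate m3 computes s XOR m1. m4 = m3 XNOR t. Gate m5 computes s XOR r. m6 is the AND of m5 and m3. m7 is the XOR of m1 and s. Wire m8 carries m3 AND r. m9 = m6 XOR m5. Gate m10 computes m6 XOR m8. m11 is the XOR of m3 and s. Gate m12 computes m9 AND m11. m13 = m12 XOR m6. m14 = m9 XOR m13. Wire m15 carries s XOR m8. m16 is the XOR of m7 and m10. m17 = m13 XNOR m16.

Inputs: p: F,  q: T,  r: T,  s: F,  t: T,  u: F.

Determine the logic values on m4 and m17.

m1 = u XOR p = F XOR F = F
m3 = s XOR m1 = F XOR F = F
m4 = m3 XNOR t = F XNOR T = F
m5 = s XOR r = F XOR T = T
m6 = m5 AND m3 = T AND F = F
m7 = m1 XOR s = F XOR F = F
m8 = m3 AND r = F AND T = F
m9 = m6 XOR m5 = F XOR T = T
m10 = m6 XOR m8 = F XOR F = F
m11 = m3 XOR s = F XOR F = F
m12 = m9 AND m11 = T AND F = F
m13 = m12 XOR m6 = F XOR F = F
m16 = m7 XOR m10 = F XOR F = F
m17 = m13 XNOR m16 = F XNOR F = T

m4 = F; m17 = T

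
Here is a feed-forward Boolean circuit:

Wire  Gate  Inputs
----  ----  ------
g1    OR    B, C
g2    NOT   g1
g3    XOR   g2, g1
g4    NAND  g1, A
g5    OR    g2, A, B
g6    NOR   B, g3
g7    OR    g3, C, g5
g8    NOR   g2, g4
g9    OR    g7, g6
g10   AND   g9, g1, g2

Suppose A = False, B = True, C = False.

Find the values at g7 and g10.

g7 = True, g10 = False

g1 = B OR C = True OR False = True
g2 = NOT g1 = NOT True = False
g3 = g2 XOR g1 = False XOR True = True
g5 = g2 OR A OR B = False OR False OR True = True
g6 = B NOR g3 = True NOR True = False
g7 = g3 OR C OR g5 = True OR False OR True = True
g9 = g7 OR g6 = True OR False = True
g10 = g9 AND g1 AND g2 = True AND True AND False = False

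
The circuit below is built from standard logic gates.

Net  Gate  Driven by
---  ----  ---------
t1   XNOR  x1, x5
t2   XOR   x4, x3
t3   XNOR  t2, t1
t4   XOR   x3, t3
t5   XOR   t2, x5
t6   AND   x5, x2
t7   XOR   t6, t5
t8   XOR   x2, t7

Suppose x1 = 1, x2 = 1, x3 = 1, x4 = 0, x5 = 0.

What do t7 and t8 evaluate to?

t7 = 1, t8 = 0

t2 = x4 XOR x3 = 0 XOR 1 = 1
t5 = t2 XOR x5 = 1 XOR 0 = 1
t6 = x5 AND x2 = 0 AND 1 = 0
t7 = t6 XOR t5 = 0 XOR 1 = 1
t8 = x2 XOR t7 = 1 XOR 1 = 0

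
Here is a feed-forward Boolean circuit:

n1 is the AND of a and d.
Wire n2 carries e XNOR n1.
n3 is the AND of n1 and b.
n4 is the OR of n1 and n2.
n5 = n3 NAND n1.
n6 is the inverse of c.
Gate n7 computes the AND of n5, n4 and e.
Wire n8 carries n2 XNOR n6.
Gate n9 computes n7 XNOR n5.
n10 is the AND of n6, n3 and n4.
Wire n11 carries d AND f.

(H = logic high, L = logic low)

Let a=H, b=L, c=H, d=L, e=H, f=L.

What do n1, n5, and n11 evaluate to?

n1 = a AND d = H AND L = L
n3 = n1 AND b = L AND L = L
n5 = n3 NAND n1 = L NAND L = H
n11 = d AND f = L AND L = L

n1 = L, n5 = H, n11 = L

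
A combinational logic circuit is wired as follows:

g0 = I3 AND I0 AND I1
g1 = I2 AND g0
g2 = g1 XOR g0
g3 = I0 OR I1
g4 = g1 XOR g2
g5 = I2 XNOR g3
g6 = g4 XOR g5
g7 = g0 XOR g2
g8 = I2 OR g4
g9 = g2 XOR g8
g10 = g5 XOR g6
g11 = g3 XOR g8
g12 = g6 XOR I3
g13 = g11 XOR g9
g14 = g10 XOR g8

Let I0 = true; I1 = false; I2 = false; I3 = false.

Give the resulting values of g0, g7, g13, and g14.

g0 = I3 AND I0 AND I1 = false AND true AND false = false
g1 = I2 AND g0 = false AND false = false
g2 = g1 XOR g0 = false XOR false = false
g3 = I0 OR I1 = true OR false = true
g4 = g1 XOR g2 = false XOR false = false
g5 = I2 XNOR g3 = false XNOR true = false
g6 = g4 XOR g5 = false XOR false = false
g7 = g0 XOR g2 = false XOR false = false
g8 = I2 OR g4 = false OR false = false
g9 = g2 XOR g8 = false XOR false = false
g10 = g5 XOR g6 = false XOR false = false
g11 = g3 XOR g8 = true XOR false = true
g13 = g11 XOR g9 = true XOR false = true
g14 = g10 XOR g8 = false XOR false = false

g0 = false; g7 = false; g13 = true; g14 = false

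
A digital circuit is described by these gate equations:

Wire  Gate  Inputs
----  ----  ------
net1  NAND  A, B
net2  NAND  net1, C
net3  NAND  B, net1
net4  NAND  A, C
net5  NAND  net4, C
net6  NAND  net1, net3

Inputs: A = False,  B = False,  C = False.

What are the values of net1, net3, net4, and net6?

net1 = True; net3 = True; net4 = True; net6 = False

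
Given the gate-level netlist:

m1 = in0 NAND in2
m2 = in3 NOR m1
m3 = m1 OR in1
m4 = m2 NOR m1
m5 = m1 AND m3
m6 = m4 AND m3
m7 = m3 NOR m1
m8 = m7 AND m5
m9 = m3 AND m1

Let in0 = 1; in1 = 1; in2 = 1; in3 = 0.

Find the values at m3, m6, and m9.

m3 = 1  m6 = 0  m9 = 0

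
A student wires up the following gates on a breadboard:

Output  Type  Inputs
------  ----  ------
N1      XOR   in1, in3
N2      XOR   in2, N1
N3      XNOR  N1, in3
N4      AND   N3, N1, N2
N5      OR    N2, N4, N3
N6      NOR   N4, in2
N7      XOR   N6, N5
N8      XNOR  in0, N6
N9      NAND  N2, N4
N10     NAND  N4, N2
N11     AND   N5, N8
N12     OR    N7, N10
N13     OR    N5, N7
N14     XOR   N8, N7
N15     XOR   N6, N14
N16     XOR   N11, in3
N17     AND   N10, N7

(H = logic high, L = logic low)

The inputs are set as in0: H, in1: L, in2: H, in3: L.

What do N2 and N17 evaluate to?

N2 = H  N17 = H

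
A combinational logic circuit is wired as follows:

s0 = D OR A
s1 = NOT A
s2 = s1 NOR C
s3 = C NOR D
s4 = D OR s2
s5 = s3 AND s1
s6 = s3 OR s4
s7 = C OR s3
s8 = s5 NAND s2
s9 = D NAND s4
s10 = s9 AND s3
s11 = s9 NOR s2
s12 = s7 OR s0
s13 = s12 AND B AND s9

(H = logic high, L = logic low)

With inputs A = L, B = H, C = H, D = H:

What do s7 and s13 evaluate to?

s7 = H, s13 = L

s0 = D OR A = H OR L = H
s1 = NOT A = NOT L = H
s2 = s1 NOR C = H NOR H = L
s3 = C NOR D = H NOR H = L
s4 = D OR s2 = H OR L = H
s7 = C OR s3 = H OR L = H
s9 = D NAND s4 = H NAND H = L
s12 = s7 OR s0 = H OR H = H
s13 = s12 AND B AND s9 = H AND H AND L = L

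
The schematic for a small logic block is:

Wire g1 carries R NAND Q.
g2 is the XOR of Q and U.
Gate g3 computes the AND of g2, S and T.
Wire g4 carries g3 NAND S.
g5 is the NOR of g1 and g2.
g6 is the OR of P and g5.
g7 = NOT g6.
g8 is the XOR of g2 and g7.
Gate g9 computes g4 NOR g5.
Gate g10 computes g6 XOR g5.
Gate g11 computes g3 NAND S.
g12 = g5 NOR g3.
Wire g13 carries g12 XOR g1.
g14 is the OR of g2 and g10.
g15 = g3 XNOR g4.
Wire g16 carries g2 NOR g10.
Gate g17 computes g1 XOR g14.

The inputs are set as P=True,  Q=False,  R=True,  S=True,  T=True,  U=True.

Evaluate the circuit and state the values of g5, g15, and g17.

g5 = False  g15 = False  g17 = False

g1 = R NAND Q = True NAND False = True
g2 = Q XOR U = False XOR True = True
g3 = g2 AND S AND T = True AND True AND True = True
g4 = g3 NAND S = True NAND True = False
g5 = g1 NOR g2 = True NOR True = False
g6 = P OR g5 = True OR False = True
g10 = g6 XOR g5 = True XOR False = True
g14 = g2 OR g10 = True OR True = True
g15 = g3 XNOR g4 = True XNOR False = False
g17 = g1 XOR g14 = True XOR True = False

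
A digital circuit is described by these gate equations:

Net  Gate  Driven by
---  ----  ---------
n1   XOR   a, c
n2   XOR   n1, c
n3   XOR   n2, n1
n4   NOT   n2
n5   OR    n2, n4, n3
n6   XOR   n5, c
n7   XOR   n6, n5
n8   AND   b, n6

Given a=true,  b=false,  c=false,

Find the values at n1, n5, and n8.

n1 = a XOR c = true XOR false = true
n2 = n1 XOR c = true XOR false = true
n3 = n2 XOR n1 = true XOR true = false
n4 = NOT n2 = NOT true = false
n5 = n2 OR n4 OR n3 = true OR false OR false = true
n6 = n5 XOR c = true XOR false = true
n8 = b AND n6 = false AND true = false

n1 = true, n5 = true, n8 = false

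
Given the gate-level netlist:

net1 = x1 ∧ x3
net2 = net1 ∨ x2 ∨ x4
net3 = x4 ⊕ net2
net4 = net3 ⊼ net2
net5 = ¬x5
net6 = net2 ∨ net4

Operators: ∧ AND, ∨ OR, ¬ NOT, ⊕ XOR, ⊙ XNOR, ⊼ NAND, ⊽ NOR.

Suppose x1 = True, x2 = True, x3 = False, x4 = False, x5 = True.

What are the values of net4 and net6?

net1 = x1 AND x3 = True AND False = False
net2 = net1 OR x2 OR x4 = False OR True OR False = True
net3 = x4 XOR net2 = False XOR True = True
net4 = net3 NAND net2 = True NAND True = False
net6 = net2 OR net4 = True OR False = True

net4 = False, net6 = True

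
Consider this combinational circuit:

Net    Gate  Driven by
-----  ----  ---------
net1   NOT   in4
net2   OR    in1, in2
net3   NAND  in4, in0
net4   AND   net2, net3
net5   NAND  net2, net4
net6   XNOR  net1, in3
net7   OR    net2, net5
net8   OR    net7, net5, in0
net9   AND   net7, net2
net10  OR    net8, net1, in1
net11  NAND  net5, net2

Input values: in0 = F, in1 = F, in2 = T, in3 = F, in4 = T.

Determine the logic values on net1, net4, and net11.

net1 = NOT in4 = NOT T = F
net2 = in1 OR in2 = F OR T = T
net3 = in4 NAND in0 = T NAND F = T
net4 = net2 AND net3 = T AND T = T
net5 = net2 NAND net4 = T NAND T = F
net11 = net5 NAND net2 = F NAND T = T

net1 = F, net4 = T, net11 = T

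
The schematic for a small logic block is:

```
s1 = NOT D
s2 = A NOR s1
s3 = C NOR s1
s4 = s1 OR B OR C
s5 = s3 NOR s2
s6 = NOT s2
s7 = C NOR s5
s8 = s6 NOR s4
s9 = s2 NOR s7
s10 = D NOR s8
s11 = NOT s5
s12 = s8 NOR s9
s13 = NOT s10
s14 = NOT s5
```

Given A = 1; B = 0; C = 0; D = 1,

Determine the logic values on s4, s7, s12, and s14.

s1 = NOT D = NOT 1 = 0
s2 = A NOR s1 = 1 NOR 0 = 0
s3 = C NOR s1 = 0 NOR 0 = 1
s4 = s1 OR B OR C = 0 OR 0 OR 0 = 0
s5 = s3 NOR s2 = 1 NOR 0 = 0
s6 = NOT s2 = NOT 0 = 1
s7 = C NOR s5 = 0 NOR 0 = 1
s8 = s6 NOR s4 = 1 NOR 0 = 0
s9 = s2 NOR s7 = 0 NOR 1 = 0
s12 = s8 NOR s9 = 0 NOR 0 = 1
s14 = NOT s5 = NOT 0 = 1

s4 = 0, s7 = 1, s12 = 1, s14 = 1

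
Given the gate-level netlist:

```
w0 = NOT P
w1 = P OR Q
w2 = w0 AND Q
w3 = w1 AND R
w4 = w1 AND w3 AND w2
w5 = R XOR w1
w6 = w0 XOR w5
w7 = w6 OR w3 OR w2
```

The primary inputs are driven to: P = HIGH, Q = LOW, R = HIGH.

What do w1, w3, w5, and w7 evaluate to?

w1 = HIGH  w3 = HIGH  w5 = LOW  w7 = HIGH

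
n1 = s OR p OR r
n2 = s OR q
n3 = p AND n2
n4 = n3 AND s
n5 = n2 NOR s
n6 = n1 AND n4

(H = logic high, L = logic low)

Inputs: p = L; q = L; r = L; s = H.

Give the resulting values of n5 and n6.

n1 = s OR p OR r = H OR L OR L = H
n2 = s OR q = H OR L = H
n3 = p AND n2 = L AND H = L
n4 = n3 AND s = L AND H = L
n5 = n2 NOR s = H NOR H = L
n6 = n1 AND n4 = H AND L = L

n5 = L, n6 = L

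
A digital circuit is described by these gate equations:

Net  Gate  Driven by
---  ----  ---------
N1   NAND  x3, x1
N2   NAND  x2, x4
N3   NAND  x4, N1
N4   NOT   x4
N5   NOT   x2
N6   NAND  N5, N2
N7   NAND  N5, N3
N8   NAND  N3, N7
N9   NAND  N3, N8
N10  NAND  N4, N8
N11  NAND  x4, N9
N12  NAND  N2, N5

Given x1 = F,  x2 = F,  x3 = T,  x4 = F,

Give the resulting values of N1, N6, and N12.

N1 = T, N6 = F, N12 = F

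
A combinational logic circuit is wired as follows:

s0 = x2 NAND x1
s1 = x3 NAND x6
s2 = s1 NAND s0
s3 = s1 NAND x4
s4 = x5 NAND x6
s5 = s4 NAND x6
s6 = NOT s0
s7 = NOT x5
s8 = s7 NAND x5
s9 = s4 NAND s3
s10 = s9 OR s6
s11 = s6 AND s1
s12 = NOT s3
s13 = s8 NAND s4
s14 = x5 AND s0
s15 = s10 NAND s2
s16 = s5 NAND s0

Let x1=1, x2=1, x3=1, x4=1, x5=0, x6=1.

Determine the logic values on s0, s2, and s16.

s0 = 0; s2 = 1; s16 = 1

s0 = x2 NAND x1 = 1 NAND 1 = 0
s1 = x3 NAND x6 = 1 NAND 1 = 0
s2 = s1 NAND s0 = 0 NAND 0 = 1
s4 = x5 NAND x6 = 0 NAND 1 = 1
s5 = s4 NAND x6 = 1 NAND 1 = 0
s16 = s5 NAND s0 = 0 NAND 0 = 1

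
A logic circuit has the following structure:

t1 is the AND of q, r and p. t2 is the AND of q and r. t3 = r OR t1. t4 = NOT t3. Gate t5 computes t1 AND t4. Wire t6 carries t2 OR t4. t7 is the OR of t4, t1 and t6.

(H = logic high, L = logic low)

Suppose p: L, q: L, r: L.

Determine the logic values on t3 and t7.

t3 = L, t7 = H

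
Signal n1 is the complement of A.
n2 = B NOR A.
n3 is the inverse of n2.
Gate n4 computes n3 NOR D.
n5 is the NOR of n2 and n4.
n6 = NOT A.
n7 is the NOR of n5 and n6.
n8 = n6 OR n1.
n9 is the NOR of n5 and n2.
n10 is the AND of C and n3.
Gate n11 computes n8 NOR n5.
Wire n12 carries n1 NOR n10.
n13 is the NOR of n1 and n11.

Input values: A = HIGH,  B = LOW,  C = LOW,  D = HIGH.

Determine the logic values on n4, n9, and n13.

n1 = NOT A = NOT HIGH = LOW
n2 = B NOR A = LOW NOR HIGH = LOW
n3 = NOT n2 = NOT LOW = HIGH
n4 = n3 NOR D = HIGH NOR HIGH = LOW
n5 = n2 NOR n4 = LOW NOR LOW = HIGH
n6 = NOT A = NOT HIGH = LOW
n8 = n6 OR n1 = LOW OR LOW = LOW
n9 = n5 NOR n2 = HIGH NOR LOW = LOW
n11 = n8 NOR n5 = LOW NOR HIGH = LOW
n13 = n1 NOR n11 = LOW NOR LOW = HIGH

n4 = LOW, n9 = LOW, n13 = HIGH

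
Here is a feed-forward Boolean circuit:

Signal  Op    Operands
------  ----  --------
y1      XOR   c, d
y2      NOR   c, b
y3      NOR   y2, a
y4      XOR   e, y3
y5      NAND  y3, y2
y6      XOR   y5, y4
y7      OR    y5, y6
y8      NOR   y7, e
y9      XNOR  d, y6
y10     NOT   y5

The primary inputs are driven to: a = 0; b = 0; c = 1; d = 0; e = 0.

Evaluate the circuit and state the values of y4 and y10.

y2 = c NOR b = 1 NOR 0 = 0
y3 = y2 NOR a = 0 NOR 0 = 1
y4 = e XOR y3 = 0 XOR 1 = 1
y5 = y3 NAND y2 = 1 NAND 0 = 1
y10 = NOT y5 = NOT 1 = 0

y4 = 1; y10 = 0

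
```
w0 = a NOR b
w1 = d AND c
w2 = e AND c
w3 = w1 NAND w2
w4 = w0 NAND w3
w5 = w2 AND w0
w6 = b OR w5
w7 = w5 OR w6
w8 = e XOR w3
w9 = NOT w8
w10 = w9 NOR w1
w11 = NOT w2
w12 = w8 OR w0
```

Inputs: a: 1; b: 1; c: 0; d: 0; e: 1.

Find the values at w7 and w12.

w0 = a NOR b = 1 NOR 1 = 0
w1 = d AND c = 0 AND 0 = 0
w2 = e AND c = 1 AND 0 = 0
w3 = w1 NAND w2 = 0 NAND 0 = 1
w5 = w2 AND w0 = 0 AND 0 = 0
w6 = b OR w5 = 1 OR 0 = 1
w7 = w5 OR w6 = 0 OR 1 = 1
w8 = e XOR w3 = 1 XOR 1 = 0
w12 = w8 OR w0 = 0 OR 0 = 0

w7 = 1; w12 = 0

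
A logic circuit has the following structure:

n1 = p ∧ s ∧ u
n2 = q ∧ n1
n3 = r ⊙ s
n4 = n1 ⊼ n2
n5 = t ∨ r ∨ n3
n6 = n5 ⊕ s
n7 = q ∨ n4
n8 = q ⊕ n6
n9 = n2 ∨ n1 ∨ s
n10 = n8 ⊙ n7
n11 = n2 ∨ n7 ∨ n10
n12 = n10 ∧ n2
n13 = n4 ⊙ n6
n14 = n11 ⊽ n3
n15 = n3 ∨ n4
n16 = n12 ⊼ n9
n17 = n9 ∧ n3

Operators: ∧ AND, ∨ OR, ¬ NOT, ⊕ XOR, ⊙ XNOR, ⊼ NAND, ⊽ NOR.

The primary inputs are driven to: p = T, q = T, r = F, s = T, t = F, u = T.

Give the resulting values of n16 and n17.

n1 = p AND s AND u = T AND T AND T = T
n2 = q AND n1 = T AND T = T
n3 = r XNOR s = F XNOR T = F
n4 = n1 NAND n2 = T NAND T = F
n5 = t OR r OR n3 = F OR F OR F = F
n6 = n5 XOR s = F XOR T = T
n7 = q OR n4 = T OR F = T
n8 = q XOR n6 = T XOR T = F
n9 = n2 OR n1 OR s = T OR T OR T = T
n10 = n8 XNOR n7 = F XNOR T = F
n12 = n10 AND n2 = F AND T = F
n16 = n12 NAND n9 = F NAND T = T
n17 = n9 AND n3 = T AND F = F

n16 = T; n17 = F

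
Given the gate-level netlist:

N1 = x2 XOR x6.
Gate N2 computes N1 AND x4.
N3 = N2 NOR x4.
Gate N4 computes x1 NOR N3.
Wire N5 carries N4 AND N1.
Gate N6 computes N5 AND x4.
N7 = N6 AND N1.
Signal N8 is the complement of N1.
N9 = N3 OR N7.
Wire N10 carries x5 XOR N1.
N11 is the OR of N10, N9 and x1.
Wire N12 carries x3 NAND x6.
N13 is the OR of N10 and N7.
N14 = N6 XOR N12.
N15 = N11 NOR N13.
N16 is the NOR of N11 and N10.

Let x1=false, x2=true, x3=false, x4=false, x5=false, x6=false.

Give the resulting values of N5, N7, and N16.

N5 = false  N7 = false  N16 = false

N1 = x2 XOR x6 = true XOR false = true
N2 = N1 AND x4 = true AND false = false
N3 = N2 NOR x4 = false NOR false = true
N4 = x1 NOR N3 = false NOR true = false
N5 = N4 AND N1 = false AND true = false
N6 = N5 AND x4 = false AND false = false
N7 = N6 AND N1 = false AND true = false
N9 = N3 OR N7 = true OR false = true
N10 = x5 XOR N1 = false XOR true = true
N11 = N10 OR N9 OR x1 = true OR true OR false = true
N16 = N11 NOR N10 = true NOR true = false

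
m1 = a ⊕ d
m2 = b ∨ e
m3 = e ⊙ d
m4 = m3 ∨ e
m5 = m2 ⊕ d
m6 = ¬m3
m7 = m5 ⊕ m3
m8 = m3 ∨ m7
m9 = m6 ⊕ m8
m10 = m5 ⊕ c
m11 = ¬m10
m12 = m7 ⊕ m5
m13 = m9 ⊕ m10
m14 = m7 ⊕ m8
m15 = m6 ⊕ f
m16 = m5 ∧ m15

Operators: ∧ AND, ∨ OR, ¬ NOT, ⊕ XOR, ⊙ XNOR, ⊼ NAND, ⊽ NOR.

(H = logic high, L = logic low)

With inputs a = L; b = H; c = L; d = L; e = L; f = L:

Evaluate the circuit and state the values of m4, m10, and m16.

m2 = b OR e = H OR L = H
m3 = e XNOR d = L XNOR L = H
m4 = m3 OR e = H OR L = H
m5 = m2 XOR d = H XOR L = H
m6 = NOT m3 = NOT H = L
m10 = m5 XOR c = H XOR L = H
m15 = m6 XOR f = L XOR L = L
m16 = m5 AND m15 = H AND L = L

m4 = H  m10 = H  m16 = L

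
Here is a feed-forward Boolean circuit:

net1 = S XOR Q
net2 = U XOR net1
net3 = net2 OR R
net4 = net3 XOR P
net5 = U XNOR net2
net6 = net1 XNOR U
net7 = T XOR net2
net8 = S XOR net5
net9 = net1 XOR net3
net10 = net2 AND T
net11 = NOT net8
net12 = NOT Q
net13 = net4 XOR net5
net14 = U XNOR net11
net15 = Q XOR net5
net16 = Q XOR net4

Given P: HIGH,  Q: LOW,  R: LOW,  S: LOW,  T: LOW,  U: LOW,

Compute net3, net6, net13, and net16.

net1 = S XOR Q = LOW XOR LOW = LOW
net2 = U XOR net1 = LOW XOR LOW = LOW
net3 = net2 OR R = LOW OR LOW = LOW
net4 = net3 XOR P = LOW XOR HIGH = HIGH
net5 = U XNOR net2 = LOW XNOR LOW = HIGH
net6 = net1 XNOR U = LOW XNOR LOW = HIGH
net13 = net4 XOR net5 = HIGH XOR HIGH = LOW
net16 = Q XOR net4 = LOW XOR HIGH = HIGH

net3 = LOW, net6 = HIGH, net13 = LOW, net16 = HIGH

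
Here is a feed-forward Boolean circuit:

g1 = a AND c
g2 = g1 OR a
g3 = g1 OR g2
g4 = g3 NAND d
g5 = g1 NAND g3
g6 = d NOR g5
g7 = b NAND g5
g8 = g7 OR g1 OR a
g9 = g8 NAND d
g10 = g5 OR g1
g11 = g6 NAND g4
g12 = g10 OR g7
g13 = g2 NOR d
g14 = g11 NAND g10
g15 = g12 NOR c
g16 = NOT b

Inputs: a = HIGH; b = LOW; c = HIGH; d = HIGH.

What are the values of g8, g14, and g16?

g8 = HIGH; g14 = LOW; g16 = HIGH

g1 = a AND c = HIGH AND HIGH = HIGH
g2 = g1 OR a = HIGH OR HIGH = HIGH
g3 = g1 OR g2 = HIGH OR HIGH = HIGH
g4 = g3 NAND d = HIGH NAND HIGH = LOW
g5 = g1 NAND g3 = HIGH NAND HIGH = LOW
g6 = d NOR g5 = HIGH NOR LOW = LOW
g7 = b NAND g5 = LOW NAND LOW = HIGH
g8 = g7 OR g1 OR a = HIGH OR HIGH OR HIGH = HIGH
g10 = g5 OR g1 = LOW OR HIGH = HIGH
g11 = g6 NAND g4 = LOW NAND LOW = HIGH
g14 = g11 NAND g10 = HIGH NAND HIGH = LOW
g16 = NOT b = NOT LOW = HIGH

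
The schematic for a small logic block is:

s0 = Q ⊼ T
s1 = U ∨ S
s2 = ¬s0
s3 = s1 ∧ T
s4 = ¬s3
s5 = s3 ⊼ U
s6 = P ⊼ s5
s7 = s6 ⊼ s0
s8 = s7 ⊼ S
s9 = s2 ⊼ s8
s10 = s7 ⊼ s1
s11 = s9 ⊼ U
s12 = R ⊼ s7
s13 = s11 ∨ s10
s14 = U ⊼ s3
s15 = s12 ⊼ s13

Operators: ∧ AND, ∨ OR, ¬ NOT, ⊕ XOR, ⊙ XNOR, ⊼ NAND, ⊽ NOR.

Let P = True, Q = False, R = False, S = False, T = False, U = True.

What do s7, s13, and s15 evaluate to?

s0 = Q NAND T = False NAND False = True
s1 = U OR S = True OR False = True
s2 = NOT s0 = NOT True = False
s3 = s1 AND T = True AND False = False
s5 = s3 NAND U = False NAND True = True
s6 = P NAND s5 = True NAND True = False
s7 = s6 NAND s0 = False NAND True = True
s8 = s7 NAND S = True NAND False = True
s9 = s2 NAND s8 = False NAND True = True
s10 = s7 NAND s1 = True NAND True = False
s11 = s9 NAND U = True NAND True = False
s12 = R NAND s7 = False NAND True = True
s13 = s11 OR s10 = False OR False = False
s15 = s12 NAND s13 = True NAND False = True

s7 = True, s13 = False, s15 = True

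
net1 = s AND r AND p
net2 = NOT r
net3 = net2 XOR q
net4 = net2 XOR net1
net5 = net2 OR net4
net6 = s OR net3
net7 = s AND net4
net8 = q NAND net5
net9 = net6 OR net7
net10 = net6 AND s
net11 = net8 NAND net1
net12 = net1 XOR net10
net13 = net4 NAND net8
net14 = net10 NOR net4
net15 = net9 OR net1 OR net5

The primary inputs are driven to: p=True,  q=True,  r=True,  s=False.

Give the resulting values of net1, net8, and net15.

net1 = s AND r AND p = False AND True AND True = False
net2 = NOT r = NOT True = False
net3 = net2 XOR q = False XOR True = True
net4 = net2 XOR net1 = False XOR False = False
net5 = net2 OR net4 = False OR False = False
net6 = s OR net3 = False OR True = True
net7 = s AND net4 = False AND False = False
net8 = q NAND net5 = True NAND False = True
net9 = net6 OR net7 = True OR False = True
net15 = net9 OR net1 OR net5 = True OR False OR False = True

net1 = False  net8 = True  net15 = True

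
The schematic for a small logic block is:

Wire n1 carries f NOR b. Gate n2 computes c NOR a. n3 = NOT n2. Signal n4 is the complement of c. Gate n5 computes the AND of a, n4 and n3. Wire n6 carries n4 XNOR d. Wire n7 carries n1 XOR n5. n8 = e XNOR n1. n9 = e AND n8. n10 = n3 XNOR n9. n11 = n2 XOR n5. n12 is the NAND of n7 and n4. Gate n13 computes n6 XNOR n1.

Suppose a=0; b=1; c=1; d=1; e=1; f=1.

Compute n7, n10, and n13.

n7 = 0, n10 = 0, n13 = 1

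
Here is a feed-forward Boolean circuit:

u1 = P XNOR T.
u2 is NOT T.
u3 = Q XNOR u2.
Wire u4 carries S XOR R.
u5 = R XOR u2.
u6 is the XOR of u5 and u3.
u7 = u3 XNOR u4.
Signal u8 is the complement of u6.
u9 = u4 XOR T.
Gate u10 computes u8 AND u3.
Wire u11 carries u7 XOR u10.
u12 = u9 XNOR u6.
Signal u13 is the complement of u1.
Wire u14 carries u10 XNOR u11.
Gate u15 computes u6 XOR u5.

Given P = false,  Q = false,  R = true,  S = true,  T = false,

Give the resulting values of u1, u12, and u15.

u1 = true; u12 = true; u15 = false

u1 = P XNOR T = false XNOR false = true
u2 = NOT T = NOT false = true
u3 = Q XNOR u2 = false XNOR true = false
u4 = S XOR R = true XOR true = false
u5 = R XOR u2 = true XOR true = false
u6 = u5 XOR u3 = false XOR false = false
u9 = u4 XOR T = false XOR false = false
u12 = u9 XNOR u6 = false XNOR false = true
u15 = u6 XOR u5 = false XOR false = false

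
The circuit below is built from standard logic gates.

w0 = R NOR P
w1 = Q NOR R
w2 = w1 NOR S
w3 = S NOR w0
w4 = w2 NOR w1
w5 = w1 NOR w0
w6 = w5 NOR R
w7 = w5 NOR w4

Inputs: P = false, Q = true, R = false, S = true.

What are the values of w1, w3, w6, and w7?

w1 = false, w3 = false, w6 = true, w7 = false

w0 = R NOR P = false NOR false = true
w1 = Q NOR R = true NOR false = false
w2 = w1 NOR S = false NOR true = false
w3 = S NOR w0 = true NOR true = false
w4 = w2 NOR w1 = false NOR false = true
w5 = w1 NOR w0 = false NOR true = false
w6 = w5 NOR R = false NOR false = true
w7 = w5 NOR w4 = false NOR true = false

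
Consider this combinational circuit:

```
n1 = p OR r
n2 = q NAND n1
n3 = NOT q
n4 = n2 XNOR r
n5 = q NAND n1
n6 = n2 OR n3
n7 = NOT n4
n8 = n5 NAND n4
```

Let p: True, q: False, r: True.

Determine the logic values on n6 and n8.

n6 = True  n8 = False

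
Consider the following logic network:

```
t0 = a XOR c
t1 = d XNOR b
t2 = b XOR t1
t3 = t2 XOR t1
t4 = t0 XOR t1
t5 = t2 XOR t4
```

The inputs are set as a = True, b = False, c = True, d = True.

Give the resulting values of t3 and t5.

t3 = False; t5 = False

t0 = a XOR c = True XOR True = False
t1 = d XNOR b = True XNOR False = False
t2 = b XOR t1 = False XOR False = False
t3 = t2 XOR t1 = False XOR False = False
t4 = t0 XOR t1 = False XOR False = False
t5 = t2 XOR t4 = False XOR False = False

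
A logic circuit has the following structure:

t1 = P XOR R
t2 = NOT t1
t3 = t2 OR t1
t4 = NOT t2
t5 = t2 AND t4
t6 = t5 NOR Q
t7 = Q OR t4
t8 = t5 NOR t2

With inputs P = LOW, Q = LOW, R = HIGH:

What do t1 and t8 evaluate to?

t1 = P XOR R = LOW XOR HIGH = HIGH
t2 = NOT t1 = NOT HIGH = LOW
t4 = NOT t2 = NOT LOW = HIGH
t5 = t2 AND t4 = LOW AND HIGH = LOW
t8 = t5 NOR t2 = LOW NOR LOW = HIGH

t1 = HIGH, t8 = HIGH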